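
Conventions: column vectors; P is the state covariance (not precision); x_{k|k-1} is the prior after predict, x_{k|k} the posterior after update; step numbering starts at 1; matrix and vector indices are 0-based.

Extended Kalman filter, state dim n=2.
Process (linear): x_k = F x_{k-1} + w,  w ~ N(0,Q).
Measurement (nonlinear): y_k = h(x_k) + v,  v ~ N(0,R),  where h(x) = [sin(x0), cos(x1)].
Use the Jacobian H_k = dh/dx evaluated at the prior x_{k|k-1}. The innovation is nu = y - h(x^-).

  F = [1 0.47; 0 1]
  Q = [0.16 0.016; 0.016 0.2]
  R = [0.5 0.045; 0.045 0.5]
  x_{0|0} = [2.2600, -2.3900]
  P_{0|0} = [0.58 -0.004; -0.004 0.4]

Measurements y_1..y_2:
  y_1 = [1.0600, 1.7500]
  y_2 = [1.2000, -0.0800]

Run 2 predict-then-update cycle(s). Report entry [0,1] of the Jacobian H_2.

step 1: x^-=[1.1367, -2.3900]  P^-=[0.8246 0.2000; 0.2000 0.6000]  H_jac=[0.4206 0.0000; 0.0000 0.6828]  S=[0.6459 0.1024; 0.1024 0.7797]  K=[0.5200 0.1068; 0.0479 0.5191]  nu=[0.1527, 2.4806]  x^+=[1.4811, -1.0950]  P^+=[0.6297 0.1125; 0.1125 0.3833]
step 2: x^-=[0.9665, -1.0950]  P^-=[0.9801 0.3086; 0.3086 0.5833]  H_jac=[0.5682 0.0000; 0.0000 0.8889]  S=[0.8164 0.2009; 0.2009 0.9609]  K=[0.6450 0.1507; 0.0865 0.5215]  nu=[0.3771, -0.5381]  x^+=[1.1287, -1.3430]  P^+=[0.5795 0.1174; 0.1174 0.2977]

H_jac[0,1] = 0.0000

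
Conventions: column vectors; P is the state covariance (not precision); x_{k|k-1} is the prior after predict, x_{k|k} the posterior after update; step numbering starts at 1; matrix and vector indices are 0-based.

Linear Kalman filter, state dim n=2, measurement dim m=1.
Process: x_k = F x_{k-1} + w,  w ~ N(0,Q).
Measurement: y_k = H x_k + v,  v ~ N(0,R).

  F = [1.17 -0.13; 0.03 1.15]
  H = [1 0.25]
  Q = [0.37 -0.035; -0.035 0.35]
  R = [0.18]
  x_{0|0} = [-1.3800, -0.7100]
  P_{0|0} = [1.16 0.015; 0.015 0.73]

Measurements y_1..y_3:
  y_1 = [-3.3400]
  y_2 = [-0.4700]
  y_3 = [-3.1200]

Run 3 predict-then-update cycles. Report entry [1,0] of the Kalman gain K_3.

K[1,0] = -0.3692

step 1: x^-=[-1.5223, -0.8579]  P^-=[1.9657 -0.0833; -0.0833 1.3175]  S=[2.1864]  K=[0.8895; 0.1126]  nu=[-1.6032]  x^+=[-2.9484, -1.0383]  P^+=[0.2357 -0.3022; -0.3022 1.2898]
step 2: x^-=[-3.3147, -1.2825]  P^-=[0.8063 -0.6250; -0.6250 2.0351]  S=[0.8010]  K=[0.8116; -0.1451]  nu=[3.1653]  x^+=[-0.7459, -1.7417]  P^+=[0.2787 -0.5307; -0.5307 2.0183]
step 3: x^-=[-0.6462, -2.0253]  P^-=[0.9471 -1.0389; -1.0389 2.9828]  S=[0.7941]  K=[0.8656; -0.3692]  nu=[-1.9674]  x^+=[-2.3493, -1.2989]  P^+=[0.3521 -0.7851; -0.7851 2.8745]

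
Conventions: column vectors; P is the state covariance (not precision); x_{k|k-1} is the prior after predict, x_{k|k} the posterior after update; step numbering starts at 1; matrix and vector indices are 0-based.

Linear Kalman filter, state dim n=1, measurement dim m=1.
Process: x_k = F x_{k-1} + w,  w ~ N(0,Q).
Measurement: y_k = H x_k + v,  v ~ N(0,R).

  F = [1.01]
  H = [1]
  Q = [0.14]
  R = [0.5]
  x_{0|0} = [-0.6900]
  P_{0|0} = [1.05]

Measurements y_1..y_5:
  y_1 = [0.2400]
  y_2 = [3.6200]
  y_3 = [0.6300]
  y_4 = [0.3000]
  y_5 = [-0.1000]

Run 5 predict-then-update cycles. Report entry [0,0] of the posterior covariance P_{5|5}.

step 1: x^-=[-0.6969]  P^-=[1.2111]  S=[1.7111]  K=[0.7078]  nu=[0.9369]  x^+=[-0.0338]  P^+=[0.3539]
step 2: x^-=[-0.0341]  P^-=[0.5010]  S=[1.0010]  K=[0.5005]  nu=[3.6541]  x^+=[1.7948]  P^+=[0.2503]
step 3: x^-=[1.8127]  P^-=[0.3953]  S=[0.8953]  K=[0.4415]  nu=[-1.1827]  x^+=[1.2905]  P^+=[0.2208]
step 4: x^-=[1.3034]  P^-=[0.3652]  S=[0.8652]  K=[0.4221]  nu=[-1.0034]  x^+=[0.8799]  P^+=[0.2110]
step 5: x^-=[0.8887]  P^-=[0.3553]  S=[0.8553]  K=[0.4154]  nu=[-0.9887]  x^+=[0.4780]  P^+=[0.2077]

P_post[0,0] = 0.2077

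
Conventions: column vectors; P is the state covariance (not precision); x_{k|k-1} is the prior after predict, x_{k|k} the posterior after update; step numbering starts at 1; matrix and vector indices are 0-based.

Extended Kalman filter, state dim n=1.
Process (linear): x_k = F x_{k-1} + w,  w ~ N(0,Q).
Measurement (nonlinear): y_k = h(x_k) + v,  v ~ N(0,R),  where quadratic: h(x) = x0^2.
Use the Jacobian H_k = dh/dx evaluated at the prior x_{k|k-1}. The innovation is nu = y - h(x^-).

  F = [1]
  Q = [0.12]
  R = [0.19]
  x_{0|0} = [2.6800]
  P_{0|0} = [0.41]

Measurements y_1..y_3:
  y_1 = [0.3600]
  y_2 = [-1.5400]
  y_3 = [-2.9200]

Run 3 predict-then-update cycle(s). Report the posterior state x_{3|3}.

step 1: x^-=[2.6800]  P^-=[0.5300]  H_jac=[5.3600]  S=[15.4167]  K=[0.1843]  nu=[-6.8224]  x^+=[1.4229]  P^+=[0.0065]
step 2: x^-=[1.4229]  P^-=[0.1265]  H_jac=[2.8457]  S=[1.2147]  K=[0.2964]  nu=[-3.5645]  x^+=[0.3662]  P^+=[0.0198]
step 3: x^-=[0.3662]  P^-=[0.1398]  H_jac=[0.7324]  S=[0.2650]  K=[0.3864]  nu=[-3.0541]  x^+=[-0.8138]  P^+=[0.1002]

x_post = [-0.8138]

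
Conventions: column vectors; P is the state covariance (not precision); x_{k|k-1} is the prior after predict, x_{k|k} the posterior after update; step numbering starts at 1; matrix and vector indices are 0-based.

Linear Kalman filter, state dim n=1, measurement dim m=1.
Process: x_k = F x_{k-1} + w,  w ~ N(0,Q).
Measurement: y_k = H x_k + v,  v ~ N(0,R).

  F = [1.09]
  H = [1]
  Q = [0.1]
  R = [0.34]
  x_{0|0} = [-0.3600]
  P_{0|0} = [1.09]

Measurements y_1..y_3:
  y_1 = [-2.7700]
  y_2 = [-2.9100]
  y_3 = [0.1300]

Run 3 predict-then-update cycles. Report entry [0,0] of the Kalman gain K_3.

K[0,0] = 0.4882

step 1: x^-=[-0.3924]  P^-=[1.3950]  S=[1.7350]  K=[0.8040]  nu=[-2.3776]  x^+=[-2.3041]  P^+=[0.2734]
step 2: x^-=[-2.5114]  P^-=[0.4248]  S=[0.7648]  K=[0.5554]  nu=[-0.3986]  x^+=[-2.7328]  P^+=[0.1888]
step 3: x^-=[-2.9788]  P^-=[0.3244]  S=[0.6644]  K=[0.4882]  nu=[3.1088]  x^+=[-1.4610]  P^+=[0.1660]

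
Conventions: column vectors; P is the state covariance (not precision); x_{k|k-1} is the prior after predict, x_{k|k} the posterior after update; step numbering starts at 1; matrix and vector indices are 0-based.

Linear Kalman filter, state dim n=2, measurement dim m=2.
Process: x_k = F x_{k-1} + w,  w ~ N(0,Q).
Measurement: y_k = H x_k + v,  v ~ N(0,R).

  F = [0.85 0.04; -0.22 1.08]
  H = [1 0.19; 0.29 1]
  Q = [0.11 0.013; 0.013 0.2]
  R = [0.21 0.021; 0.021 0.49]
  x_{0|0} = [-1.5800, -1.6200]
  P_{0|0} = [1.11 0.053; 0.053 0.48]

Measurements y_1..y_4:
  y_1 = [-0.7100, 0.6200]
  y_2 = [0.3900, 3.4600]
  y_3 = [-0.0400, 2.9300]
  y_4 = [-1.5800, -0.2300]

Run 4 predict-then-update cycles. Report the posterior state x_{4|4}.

step 1: x^-=[-1.4078, -1.4020]  P^-=[0.9163 -0.1256; -0.1256 0.7884]  S=[1.1071 0.3040; 0.3040 1.2826]  K=[0.8302 -0.0875; -0.1488 0.6216]  nu=[0.9642, 2.4303]  x^+=[-0.8201, -0.0350]  P^+=[0.1877 -0.0799; -0.0799 0.3246]
step 2: x^-=[-0.6984, 0.1427]  P^-=[0.2407 -0.0807; -0.0807 0.6257]  S=[0.4426 0.1245; 0.1245 1.0891]  K=[0.5290 -0.0705; -0.0716 0.5612]  nu=[1.0613, 3.5199]  x^+=[-0.3851, 2.0419]  P^+=[0.1207 -0.0584; -0.0584 0.2904]
step 3: x^-=[-0.2457, 2.2900]  P^-=[0.1937 -0.0502; -0.0502 0.5724]  S=[0.4053 0.1330; 0.1330 1.0496]  K=[0.4722 -0.0541; -0.0311 0.5354]  nu=[-0.2294, 0.7112]  x^+=[-0.3925, 2.6780]  P^+=[0.1071 -0.0476; -0.0476 0.2755]
step 4: x^-=[-0.2265, 2.9786]  P^-=[0.1846 -0.0384; -0.0384 0.5492]  S=[0.3998 0.1383; 0.1383 1.0324]  K=[0.4596 -0.0470; -0.0162 0.5233]  nu=[-1.9194, -3.1429]  x^+=[-0.9611, 1.3649]  P^+=[0.1038 -0.0435; -0.0435 0.2687]

x_post = [-0.9611, 1.3649]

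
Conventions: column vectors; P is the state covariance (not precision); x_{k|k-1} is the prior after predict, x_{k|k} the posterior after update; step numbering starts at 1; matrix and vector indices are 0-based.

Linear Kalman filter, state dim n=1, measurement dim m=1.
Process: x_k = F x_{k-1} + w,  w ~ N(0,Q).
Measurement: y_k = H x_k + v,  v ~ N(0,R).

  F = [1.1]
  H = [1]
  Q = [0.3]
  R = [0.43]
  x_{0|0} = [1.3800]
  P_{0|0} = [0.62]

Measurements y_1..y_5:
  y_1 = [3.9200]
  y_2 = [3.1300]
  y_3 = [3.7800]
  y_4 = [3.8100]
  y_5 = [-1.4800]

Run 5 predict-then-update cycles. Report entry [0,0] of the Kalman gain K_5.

K[0,0] = 0.5843

step 1: x^-=[1.5180]  P^-=[1.0502]  S=[1.4802]  K=[0.7095]  nu=[2.4020]  x^+=[3.2222]  P^+=[0.3051]
step 2: x^-=[3.5444]  P^-=[0.6692]  S=[1.0992]  K=[0.6088]  nu=[-0.4144]  x^+=[3.2921]  P^+=[0.2618]
step 3: x^-=[3.6213]  P^-=[0.6168]  S=[1.0468]  K=[0.5892]  nu=[0.1587]  x^+=[3.7148]  P^+=[0.2534]
step 4: x^-=[4.0863]  P^-=[0.6066]  S=[1.0366]  K=[0.5852]  nu=[-0.2763]  x^+=[3.9246]  P^+=[0.2516]
step 5: x^-=[4.3171]  P^-=[0.6045]  S=[1.0345]  K=[0.5843]  nu=[-5.7971]  x^+=[0.9297]  P^+=[0.2513]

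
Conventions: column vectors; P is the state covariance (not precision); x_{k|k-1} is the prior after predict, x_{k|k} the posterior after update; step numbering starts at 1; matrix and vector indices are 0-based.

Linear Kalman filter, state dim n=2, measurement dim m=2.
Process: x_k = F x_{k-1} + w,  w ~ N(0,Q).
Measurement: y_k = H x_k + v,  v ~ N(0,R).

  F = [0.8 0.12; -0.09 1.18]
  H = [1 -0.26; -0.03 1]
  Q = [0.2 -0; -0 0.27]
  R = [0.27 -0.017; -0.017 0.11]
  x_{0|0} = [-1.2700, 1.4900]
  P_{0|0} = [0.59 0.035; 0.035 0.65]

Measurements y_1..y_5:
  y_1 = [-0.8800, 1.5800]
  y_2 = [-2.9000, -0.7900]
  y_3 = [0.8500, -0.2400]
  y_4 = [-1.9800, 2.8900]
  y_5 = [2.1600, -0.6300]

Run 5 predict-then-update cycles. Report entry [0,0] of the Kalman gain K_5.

step 1: x^-=[-0.8372, 1.8725]  P^-=[0.5937 0.0822; 0.0822 1.1724]  S=[0.9002 -0.2568; -0.2568 1.2780]  K=[0.6897 0.1890; 0.0147 0.9184]  nu=[0.4441, -0.3176]  x^+=[-0.5910, 1.5873]  P^+=[0.1868 0.0147; 0.0147 0.1012]
step 2: x^-=[-0.2823, 1.9262]  P^-=[0.3238 0.0146; 0.0146 0.4093]  S=[0.6139 -0.1185; -0.1185 0.5187]  K=[0.5472 0.1343; 0.0026 0.7888]  nu=[-2.1169, -2.7247]  x^+=[-1.8067, -0.2285]  P^+=[0.1480 0.0099; 0.0099 0.0870]
step 3: x^-=[-1.4728, -0.1071]  P^-=[0.2979 0.0109; 0.0109 0.3903]  S=[0.5886 -0.1164; -0.1164 0.4999]  K=[0.5263 0.1265; 0.0004 0.7802]  nu=[2.2949, -0.1771]  x^+=[-0.2873, -0.2442]  P^+=[0.1424 0.0092; 0.0092 0.0861]
step 4: x^-=[-0.2592, -0.2623]  P^-=[0.2941 0.0106; 0.0106 0.3891]  S=[0.5849 -0.1163; -0.1163 0.4987]  K=[0.5231 0.1255; 0.0002 0.7796]  nu=[-1.7890, 3.1446]  x^+=[-0.8003, 2.1888]  P^+=[0.1415 0.0092; 0.0092 0.0860]
step 5: x^-=[-0.3776, 2.6548]  P^-=[0.2935 0.0105; 0.0105 0.3890]  S=[0.5844 -0.1163; -0.1163 0.4986]  K=[0.5226 0.1254; 0.0001 0.7795]  nu=[3.2278, -3.2961]  x^+=[0.8960, 0.0858]  P^+=[0.1414 0.0091; 0.0091 0.0860]

K[0,0] = 0.5226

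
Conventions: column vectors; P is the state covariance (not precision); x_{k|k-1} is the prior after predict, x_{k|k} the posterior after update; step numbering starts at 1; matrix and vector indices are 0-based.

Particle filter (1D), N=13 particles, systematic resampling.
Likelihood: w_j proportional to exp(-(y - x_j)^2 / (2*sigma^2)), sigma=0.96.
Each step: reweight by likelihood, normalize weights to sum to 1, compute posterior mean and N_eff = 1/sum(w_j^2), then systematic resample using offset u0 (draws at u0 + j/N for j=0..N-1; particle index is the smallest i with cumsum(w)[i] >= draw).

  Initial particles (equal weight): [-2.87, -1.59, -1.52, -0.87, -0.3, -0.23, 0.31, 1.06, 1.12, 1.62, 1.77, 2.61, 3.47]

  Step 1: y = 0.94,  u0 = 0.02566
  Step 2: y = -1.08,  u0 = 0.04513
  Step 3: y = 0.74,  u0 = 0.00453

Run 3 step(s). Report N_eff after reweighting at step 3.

step 1: w=[0.0001, 0.0055, 0.0066, 0.0299, 0.0769, 0.0843, 0.1428, 0.1757, 0.1740, 0.1378, 0.1219, 0.0390, 0.0055]  mean=0.8977  Neff=7.6381  idx=[3, 4, 5, 6, 6, 7, 7, 8, 8, 9, 9, 10, 10]
step 2: w=[0.2833, 0.2086, 0.1961, 0.1017, 0.1017, 0.0242, 0.0242, 0.0210, 0.0210, 0.0056, 0.0056, 0.0035, 0.0035]  mean=-0.1622  Neff=5.4038  idx=[0, 0, 0, 0, 1, 1, 2, 2, 2, 3, 4, 4, 8]
step 3: w=[0.0325, 0.0325, 0.0325, 0.0325, 0.0738, 0.0738, 0.0797, 0.0797, 0.0797, 0.1201, 0.1201, 0.1201, 0.1228]  mean=0.0367  Neff=10.8059  idx=[0, 2, 4, 5, 6, 7, 8, 9, 9, 10, 11, 11, 12]

N_eff = 10.8059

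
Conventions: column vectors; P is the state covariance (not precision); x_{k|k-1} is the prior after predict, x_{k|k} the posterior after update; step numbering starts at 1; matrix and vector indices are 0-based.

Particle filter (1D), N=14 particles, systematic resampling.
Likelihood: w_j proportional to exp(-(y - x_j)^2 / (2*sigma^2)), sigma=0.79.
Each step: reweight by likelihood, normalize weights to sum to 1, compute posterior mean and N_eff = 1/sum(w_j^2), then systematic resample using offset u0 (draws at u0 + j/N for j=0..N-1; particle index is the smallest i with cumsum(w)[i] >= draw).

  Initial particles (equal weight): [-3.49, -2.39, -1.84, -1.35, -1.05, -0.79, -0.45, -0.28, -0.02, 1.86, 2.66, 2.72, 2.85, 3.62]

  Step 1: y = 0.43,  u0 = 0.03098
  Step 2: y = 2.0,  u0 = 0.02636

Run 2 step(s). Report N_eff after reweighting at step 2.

step 1: w=[0.0000, 0.0006, 0.0056, 0.0276, 0.0603, 0.1059, 0.1876, 0.2330, 0.2966, 0.0678, 0.0065, 0.0052, 0.0032, 0.0001]  mean=-0.1845  Neff=5.0562  idx=[3, 5, 5, 6, 6, 7, 7, 7, 7, 8, 8, 8, 8, 9]
step 2: w=[0.0001, 0.0016, 0.0016, 0.0067, 0.0067, 0.0127, 0.0127, 0.0127, 0.0127, 0.0312, 0.0312, 0.0312, 0.0312, 0.8075]  mean=1.4765  Neff=1.5227  idx=[5, 9, 12, 13, 13, 13, 13, 13, 13, 13, 13, 13, 13, 13]

N_eff = 1.5227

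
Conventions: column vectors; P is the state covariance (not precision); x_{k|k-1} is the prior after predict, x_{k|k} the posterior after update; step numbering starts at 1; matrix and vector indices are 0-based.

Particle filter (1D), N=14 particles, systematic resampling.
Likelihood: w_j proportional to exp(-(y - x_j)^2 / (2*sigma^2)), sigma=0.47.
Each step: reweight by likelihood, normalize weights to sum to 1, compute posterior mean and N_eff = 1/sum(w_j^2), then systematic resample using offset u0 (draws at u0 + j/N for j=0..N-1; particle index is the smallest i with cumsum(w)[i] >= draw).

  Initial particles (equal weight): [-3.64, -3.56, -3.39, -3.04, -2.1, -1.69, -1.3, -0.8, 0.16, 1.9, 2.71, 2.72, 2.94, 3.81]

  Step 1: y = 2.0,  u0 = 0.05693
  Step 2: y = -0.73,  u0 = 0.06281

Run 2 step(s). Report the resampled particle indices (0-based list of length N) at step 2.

resampled_idx = [0, 1, 1, 2, 2, 3, 3, 4, 5, 5, 6, 6, 7, 7]

step 1: w=[0.0000, 0.0000, 0.0000, 0.0000, 0.0000, 0.0000, 0.0000, 0.0000, 0.0003, 0.5609, 0.1833, 0.1775, 0.0777, 0.0003]  mean=2.2750  Neff=2.5921  idx=[9, 9, 9, 9, 9, 9, 9, 9, 10, 10, 11, 11, 11, 12]
step 2: w=[0.1250, 0.1250, 0.1250, 0.1250, 0.1250, 0.1250, 0.1250, 0.1250, 0.0000, 0.0000, 0.0000, 0.0000, 0.0000, 0.0000]  mean=1.9000  Neff=8.0001  idx=[0, 1, 1, 2, 2, 3, 3, 4, 5, 5, 6, 6, 7, 7]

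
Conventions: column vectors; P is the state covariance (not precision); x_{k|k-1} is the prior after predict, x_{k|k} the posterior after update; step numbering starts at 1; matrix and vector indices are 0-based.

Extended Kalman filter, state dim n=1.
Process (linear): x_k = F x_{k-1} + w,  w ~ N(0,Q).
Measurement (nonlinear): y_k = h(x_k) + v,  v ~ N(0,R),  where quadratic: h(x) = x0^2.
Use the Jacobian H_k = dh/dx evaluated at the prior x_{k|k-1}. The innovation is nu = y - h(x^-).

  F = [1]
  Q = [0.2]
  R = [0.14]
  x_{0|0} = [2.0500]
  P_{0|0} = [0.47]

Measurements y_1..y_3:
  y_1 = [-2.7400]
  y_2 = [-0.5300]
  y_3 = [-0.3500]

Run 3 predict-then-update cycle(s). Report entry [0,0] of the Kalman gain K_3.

K[0,0] = -0.1381

step 1: x^-=[2.0500]  P^-=[0.6700]  H_jac=[4.1000]  S=[11.4027]  K=[0.2409]  nu=[-6.9425]  x^+=[0.3775]  P^+=[0.0082]
step 2: x^-=[0.3775]  P^-=[0.2082]  H_jac=[0.7550]  S=[0.2587]  K=[0.6077]  nu=[-0.6725]  x^+=[-0.0312]  P^+=[0.1127]
step 3: x^-=[-0.0312]  P^-=[0.3127]  H_jac=[-0.0624]  S=[0.1412]  K=[-0.1381]  nu=[-0.3510]  x^+=[0.0173]  P^+=[0.3100]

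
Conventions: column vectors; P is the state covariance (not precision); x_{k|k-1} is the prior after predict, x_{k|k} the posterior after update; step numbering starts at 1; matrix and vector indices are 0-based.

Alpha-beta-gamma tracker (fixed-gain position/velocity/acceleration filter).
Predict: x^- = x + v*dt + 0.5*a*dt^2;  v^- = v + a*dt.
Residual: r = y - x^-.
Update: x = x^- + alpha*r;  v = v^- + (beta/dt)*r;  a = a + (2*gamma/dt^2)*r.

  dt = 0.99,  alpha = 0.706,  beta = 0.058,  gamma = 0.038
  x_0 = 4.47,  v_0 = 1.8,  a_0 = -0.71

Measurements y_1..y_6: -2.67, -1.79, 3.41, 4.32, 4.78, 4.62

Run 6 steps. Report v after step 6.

v_post = -2.9285

step 1: x_pred=5.9041  r=-8.5741  x^+=-0.1492  v^+=0.5948  a^+=-1.3749
step 2: x_pred=-0.2341  r=-1.5559  x^+=-1.3326  v^+=-0.8575  a^+=-1.4955
step 3: x_pred=-2.9144  r=6.3244  x^+=1.5506  v^+=-1.9675  a^+=-1.0051
step 4: x_pred=-0.8897  r=5.2097  x^+=2.7883  v^+=-2.6573  a^+=-0.6011
step 5: x_pred=-0.1370  r=4.9170  x^+=3.3344  v^+=-2.9644  a^+=-0.2198
step 6: x_pred=0.2919  r=4.3281  x^+=3.3475  v^+=-2.9285  a^+=0.1158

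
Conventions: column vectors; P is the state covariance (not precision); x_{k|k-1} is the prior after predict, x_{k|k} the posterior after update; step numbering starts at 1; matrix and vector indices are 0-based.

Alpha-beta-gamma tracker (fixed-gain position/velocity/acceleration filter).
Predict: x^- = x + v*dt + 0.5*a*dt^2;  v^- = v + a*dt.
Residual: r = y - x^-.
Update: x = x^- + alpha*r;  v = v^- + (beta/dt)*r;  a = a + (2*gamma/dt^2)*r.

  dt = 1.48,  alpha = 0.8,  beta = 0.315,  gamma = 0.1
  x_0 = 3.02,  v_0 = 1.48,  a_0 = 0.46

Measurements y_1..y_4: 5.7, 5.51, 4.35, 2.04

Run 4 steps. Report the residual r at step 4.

step 1: x_pred=5.7142  r=-0.0142  x^+=5.7028  v^+=2.1578  a^+=0.4587
step 2: x_pred=9.3987  r=-3.8887  x^+=6.2877  v^+=2.0090  a^+=0.1036
step 3: x_pred=9.3746  r=-5.0246  x^+=5.3549  v^+=1.0930  a^+=-0.3551
step 4: x_pred=6.5835  r=-4.5435  x^+=2.9487  v^+=-0.3997  a^+=-0.7700

resid = -4.5435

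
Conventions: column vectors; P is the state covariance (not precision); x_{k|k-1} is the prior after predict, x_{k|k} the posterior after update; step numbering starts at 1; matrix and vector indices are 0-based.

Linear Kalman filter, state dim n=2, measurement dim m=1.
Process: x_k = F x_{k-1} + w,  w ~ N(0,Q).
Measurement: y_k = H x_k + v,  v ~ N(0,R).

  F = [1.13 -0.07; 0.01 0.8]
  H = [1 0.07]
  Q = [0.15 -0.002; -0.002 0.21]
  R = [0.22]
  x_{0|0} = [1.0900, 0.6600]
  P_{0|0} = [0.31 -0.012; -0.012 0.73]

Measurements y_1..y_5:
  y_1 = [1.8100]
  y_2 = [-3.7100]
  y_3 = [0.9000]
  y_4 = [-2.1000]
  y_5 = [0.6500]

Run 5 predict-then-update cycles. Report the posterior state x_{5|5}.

step 1: x^-=[1.1855, 0.5389]  P^-=[0.5513 -0.0502; -0.0502 0.6770]  S=[0.7676]  K=[0.7137; -0.0037]  nu=[0.5868]  x^+=[1.6043, 0.5367]  P^+=[0.1604 -0.0482; -0.0482 0.6770]
step 2: x^-=[1.7752, 0.4454]  P^-=[0.3657 -0.0816; -0.0816 0.6425]  S=[0.5774]  K=[0.6235; -0.0635]  nu=[-5.5164]  x^+=[-1.6640, 0.7957]  P^+=[0.1413 -0.0588; -0.0588 0.6402]
step 3: x^-=[-1.9360, 0.6199]  P^-=[0.3428 -0.0894; -0.0894 0.6188]  S=[0.5534]  K=[0.6082; -0.0832]  nu=[2.7926]  x^+=[-0.2374, 0.3876]  P^+=[0.1381 -0.0614; -0.0614 0.6150]
step 4: x^-=[-0.2954, 0.3077]  P^-=[0.3391 -0.0903; -0.0903 0.6026]  S=[0.5494]  K=[0.6057; -0.0876]  nu=[-1.8261]  x^+=[-1.4015, 0.4676]  P^+=[0.1375 -0.0612; -0.0612 0.5984]
step 5: x^-=[-1.6164, 0.3601]  P^-=[0.3382 -0.0892; -0.0892 0.5920]  S=[0.5486]  K=[0.6051; -0.0870]  nu=[2.2412]  x^+=[-0.2603, 0.1650]  P^+=[0.1373 -0.0603; -0.0603 0.5879]

x_post = [-0.2603, 0.1650]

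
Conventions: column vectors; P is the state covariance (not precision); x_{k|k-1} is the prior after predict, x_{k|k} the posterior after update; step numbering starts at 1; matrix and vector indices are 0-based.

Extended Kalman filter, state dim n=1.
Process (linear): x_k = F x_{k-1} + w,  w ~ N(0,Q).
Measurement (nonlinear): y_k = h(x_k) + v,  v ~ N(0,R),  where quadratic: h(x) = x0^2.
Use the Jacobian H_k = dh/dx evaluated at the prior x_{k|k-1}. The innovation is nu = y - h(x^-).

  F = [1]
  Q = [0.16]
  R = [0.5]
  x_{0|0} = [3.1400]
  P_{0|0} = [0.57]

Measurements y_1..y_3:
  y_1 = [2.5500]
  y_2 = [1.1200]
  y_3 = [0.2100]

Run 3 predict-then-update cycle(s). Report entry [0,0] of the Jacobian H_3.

H_jac[0,0] = 2.7779

step 1: x^-=[3.1400]  P^-=[0.7300]  H_jac=[6.2800]  S=[29.2900]  K=[0.1565]  nu=[-7.3096]  x^+=[1.9959]  P^+=[0.0125]
step 2: x^-=[1.9959]  P^-=[0.1725]  H_jac=[3.9918]  S=[3.2481]  K=[0.2119]  nu=[-2.8637]  x^+=[1.3890]  P^+=[0.0265]
step 3: x^-=[1.3890]  P^-=[0.1865]  H_jac=[2.7779]  S=[1.9396]  K=[0.2672]  nu=[-1.7192]  x^+=[0.9296]  P^+=[0.0481]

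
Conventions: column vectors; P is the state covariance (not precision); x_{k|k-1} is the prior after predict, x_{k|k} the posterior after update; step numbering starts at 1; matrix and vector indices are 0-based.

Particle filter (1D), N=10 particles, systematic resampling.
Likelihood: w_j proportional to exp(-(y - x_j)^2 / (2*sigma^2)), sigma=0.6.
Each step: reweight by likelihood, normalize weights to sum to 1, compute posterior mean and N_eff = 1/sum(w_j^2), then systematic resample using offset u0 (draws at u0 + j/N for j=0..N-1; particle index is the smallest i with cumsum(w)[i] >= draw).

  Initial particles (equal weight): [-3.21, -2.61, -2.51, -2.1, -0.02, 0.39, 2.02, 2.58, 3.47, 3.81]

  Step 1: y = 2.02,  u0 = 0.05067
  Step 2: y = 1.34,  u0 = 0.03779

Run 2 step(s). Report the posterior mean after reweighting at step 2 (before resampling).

step 1: w=[0.0000, 0.0000, 0.0000, 0.0000, 0.0018, 0.0143, 0.5745, 0.3717, 0.0310, 0.0067]  mean=2.2581  Neff=2.1303  idx=[6, 6, 6, 6, 6, 6, 7, 7, 7, 7]
step 2: w=[0.1450, 0.1450, 0.1450, 0.1450, 0.1450, 0.1450, 0.0326, 0.0326, 0.0326, 0.0326]  mean=2.0929  Neff=7.6734  idx=[0, 0, 1, 2, 3, 3, 4, 5, 5, 8]

post_mean = 2.0929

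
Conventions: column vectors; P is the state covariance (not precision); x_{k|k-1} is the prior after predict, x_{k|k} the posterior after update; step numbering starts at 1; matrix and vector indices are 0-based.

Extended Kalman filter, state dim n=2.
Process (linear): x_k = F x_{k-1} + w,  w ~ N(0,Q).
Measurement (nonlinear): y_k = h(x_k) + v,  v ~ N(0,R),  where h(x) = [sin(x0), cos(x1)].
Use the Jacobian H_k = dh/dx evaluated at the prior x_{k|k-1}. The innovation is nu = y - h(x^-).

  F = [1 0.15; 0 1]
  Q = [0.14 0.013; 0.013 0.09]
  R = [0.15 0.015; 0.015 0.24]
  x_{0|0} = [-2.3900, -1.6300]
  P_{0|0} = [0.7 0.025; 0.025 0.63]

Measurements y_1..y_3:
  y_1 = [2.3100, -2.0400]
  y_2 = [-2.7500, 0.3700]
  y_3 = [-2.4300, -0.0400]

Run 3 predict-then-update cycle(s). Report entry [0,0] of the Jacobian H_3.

step 1: x^-=[-2.6345, -1.6300]  P^-=[0.8617 0.1325; 0.1325 0.7200]  H_jac=[-0.8742 0.0000; 0.0000 0.9982]  S=[0.8085 -0.1006; -0.1006 0.9575]  K=[-0.9266 0.0408; -0.0505 0.7453]  nu=[2.7956, -1.9808]  x^+=[-5.3058, -3.2476]  P^+=[0.1583 -0.0041; -0.0041 0.1784]
step 2: x^-=[-5.7929, -3.2476]  P^-=[0.3011 0.0356; 0.0356 0.2684]  H_jac=[0.8822 0.0000; 0.0000 -0.1058]  S=[0.3843 0.0117; 0.0117 0.2430]  K=[0.6926 -0.0488; 0.0855 -0.1210]  nu=[-3.2209, 1.3644]  x^+=[-8.0903, -3.6880]  P^+=[0.1169 0.0125; 0.0125 0.2623]
step 3: x^-=[-8.6435, -3.6880]  P^-=[0.2666 0.0648; 0.0648 0.3523]  H_jac=[-0.7100 0.0000; 0.0000 -0.5196]  S=[0.2844 0.0389; 0.0389 0.3351]  K=[-0.6623 -0.0236; -0.0885 -0.5360]  nu=[-1.7258, 0.8144]  x^+=[-7.5197, -3.9718]  P^+=[0.1404 0.0300; 0.0300 0.2501]

H_jac[0,0] = -0.7100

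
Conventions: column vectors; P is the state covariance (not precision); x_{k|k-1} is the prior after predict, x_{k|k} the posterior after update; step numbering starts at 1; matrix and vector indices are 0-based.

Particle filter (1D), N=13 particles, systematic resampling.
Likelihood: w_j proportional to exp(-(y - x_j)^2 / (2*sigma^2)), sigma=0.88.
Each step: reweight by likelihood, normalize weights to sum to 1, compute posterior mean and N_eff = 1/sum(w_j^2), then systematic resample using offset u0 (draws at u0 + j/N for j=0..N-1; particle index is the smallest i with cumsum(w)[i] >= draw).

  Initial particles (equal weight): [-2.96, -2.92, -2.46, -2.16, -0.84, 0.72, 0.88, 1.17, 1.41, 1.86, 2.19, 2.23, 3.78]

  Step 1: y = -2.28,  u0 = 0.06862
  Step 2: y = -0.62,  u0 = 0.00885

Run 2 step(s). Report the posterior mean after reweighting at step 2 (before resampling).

post_mean = -1.7061

step 1: w=[0.1980, 0.2049, 0.2614, 0.2644, 0.0700, 0.0008, 0.0004, 0.0001, 0.0000, 0.0000, 0.0000, 0.0000, 0.0000]  mean=-2.4560  Neff=4.4584  idx=[0, 0, 1, 1, 1, 2, 2, 2, 3, 3, 3, 3, 4]
step 2: w=[0.0125, 0.0125, 0.0141, 0.0141, 0.0141, 0.0483, 0.0483, 0.0483, 0.0929, 0.0929, 0.0929, 0.0929, 0.4163]  mean=-1.7061  Neff=4.6359  idx=[0, 5, 6, 8, 9, 9, 10, 11, 12, 12, 12, 12, 12]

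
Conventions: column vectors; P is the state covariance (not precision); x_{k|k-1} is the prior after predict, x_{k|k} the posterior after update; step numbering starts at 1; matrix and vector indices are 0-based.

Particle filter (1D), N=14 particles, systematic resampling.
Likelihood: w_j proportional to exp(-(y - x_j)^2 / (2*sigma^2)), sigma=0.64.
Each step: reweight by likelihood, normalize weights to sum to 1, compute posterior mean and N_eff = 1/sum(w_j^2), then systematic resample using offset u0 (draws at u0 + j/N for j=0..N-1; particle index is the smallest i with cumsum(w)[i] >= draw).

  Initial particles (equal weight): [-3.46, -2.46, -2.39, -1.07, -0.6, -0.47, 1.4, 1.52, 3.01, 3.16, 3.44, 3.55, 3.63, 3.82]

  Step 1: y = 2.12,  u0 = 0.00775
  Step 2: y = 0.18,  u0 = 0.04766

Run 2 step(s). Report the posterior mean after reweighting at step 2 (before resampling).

step 1: w=[0.0000, 0.0000, 0.0000, 0.0000, 0.0001, 0.0001, 0.2510, 0.3045, 0.1797, 0.1262, 0.0563, 0.0389, 0.0292, 0.0139]  mean=2.2450  Neff=4.7688  idx=[6, 6, 6, 6, 7, 7, 7, 7, 8, 8, 8, 9, 10, 11]
step 2: w=[0.1481, 0.1481, 0.1481, 0.1481, 0.1018, 0.1018, 0.1018, 0.1018, 0.0001, 0.0001, 0.0001, 0.0000, 0.0000, 0.0000]  mean=1.4492  Neff=7.7371  idx=[0, 0, 1, 1, 2, 2, 3, 3, 4, 4, 5, 6, 7, 7]

post_mean = 1.4492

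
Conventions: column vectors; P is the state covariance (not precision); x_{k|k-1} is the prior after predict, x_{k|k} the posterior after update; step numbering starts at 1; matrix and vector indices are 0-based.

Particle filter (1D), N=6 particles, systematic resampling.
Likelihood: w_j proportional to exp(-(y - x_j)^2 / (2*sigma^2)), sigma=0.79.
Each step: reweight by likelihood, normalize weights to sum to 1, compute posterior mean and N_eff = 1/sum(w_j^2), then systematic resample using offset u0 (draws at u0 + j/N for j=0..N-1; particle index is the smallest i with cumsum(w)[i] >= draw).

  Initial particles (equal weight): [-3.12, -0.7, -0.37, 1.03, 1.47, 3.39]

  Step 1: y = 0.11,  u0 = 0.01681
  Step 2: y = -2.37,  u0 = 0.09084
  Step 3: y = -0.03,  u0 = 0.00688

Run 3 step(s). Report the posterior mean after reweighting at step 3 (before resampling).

step 1: w=[0.0001, 0.2740, 0.3853, 0.2352, 0.1053, 0.0001]  mean=0.0627  Neff=3.4489  idx=[1, 1, 2, 2, 3, 3]
step 2: w=[0.3624, 0.3624, 0.1373, 0.1373, 0.0003, 0.0003]  mean=-0.6083  Neff=3.3298  idx=[0, 0, 1, 1, 2, 3]
step 3: w=[0.1512, 0.1512, 0.1512, 0.1512, 0.1975, 0.1975]  mean=-0.5696  Neff=5.8989  idx=[0, 1, 2, 3, 4, 5]

post_mean = -0.5696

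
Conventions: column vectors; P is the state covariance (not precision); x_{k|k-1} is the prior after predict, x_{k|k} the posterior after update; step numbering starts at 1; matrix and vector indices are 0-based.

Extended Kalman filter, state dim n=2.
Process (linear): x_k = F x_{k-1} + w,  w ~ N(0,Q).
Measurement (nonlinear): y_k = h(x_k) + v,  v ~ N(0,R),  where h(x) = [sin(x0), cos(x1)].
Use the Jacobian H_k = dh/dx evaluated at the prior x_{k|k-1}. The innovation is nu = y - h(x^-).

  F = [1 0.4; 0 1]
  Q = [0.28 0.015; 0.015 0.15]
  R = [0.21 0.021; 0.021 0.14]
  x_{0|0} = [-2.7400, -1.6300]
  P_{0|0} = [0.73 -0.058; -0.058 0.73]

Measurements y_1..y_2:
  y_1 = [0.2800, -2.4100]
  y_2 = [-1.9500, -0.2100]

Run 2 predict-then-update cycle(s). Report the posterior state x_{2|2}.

x_post = [-6.8010, -4.3543]

step 1: x^-=[-3.3920, -1.6300]  P^-=[1.0804 0.2490; 0.2490 0.8800]  H_jac=[-0.9688 0.0000; 0.0000 0.9982]  S=[1.2241 -0.2198; -0.2198 1.0169]  K=[-0.8440 0.0620; -0.0436 0.8544]  nu=[0.0322, -2.3508]  x^+=[-3.5649, -3.6400]  P^+=[0.1816 -0.0091; -0.0091 0.1189]
step 2: x^-=[-5.0209, -3.6400]  P^-=[0.4734 0.0535; 0.0535 0.2689]  H_jac=[0.3037 0.0000; 0.0000 -0.4780]  S=[0.2536 0.0132; 0.0132 0.2014]  K=[0.5753 -0.1648; 0.0977 -0.6445]  nu=[-2.9028, 0.6684]  x^+=[-6.8010, -4.3543]  P^+=[0.3865 0.0230; 0.0230 0.1845]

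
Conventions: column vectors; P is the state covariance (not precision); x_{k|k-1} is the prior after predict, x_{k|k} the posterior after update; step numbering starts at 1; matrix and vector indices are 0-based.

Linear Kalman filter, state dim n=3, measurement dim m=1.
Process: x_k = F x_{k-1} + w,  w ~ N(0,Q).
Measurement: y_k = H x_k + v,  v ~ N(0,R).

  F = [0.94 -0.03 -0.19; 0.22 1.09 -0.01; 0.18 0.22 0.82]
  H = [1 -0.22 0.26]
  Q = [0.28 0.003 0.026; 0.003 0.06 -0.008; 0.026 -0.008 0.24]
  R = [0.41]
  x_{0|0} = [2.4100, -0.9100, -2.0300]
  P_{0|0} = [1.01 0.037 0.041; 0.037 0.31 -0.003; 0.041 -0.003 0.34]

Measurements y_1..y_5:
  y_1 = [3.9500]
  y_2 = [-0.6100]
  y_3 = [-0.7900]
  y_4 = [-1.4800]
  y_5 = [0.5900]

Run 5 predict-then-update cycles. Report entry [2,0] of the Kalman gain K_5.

K[2,0] = -0.0722

step 1: x^-=[2.6784, -0.4414, -1.4310]  P^-=[1.1682 0.2386 0.1797; 0.2386 0.4949 0.1172; 0.1797 0.1172 0.5303]  S=[1.6131]  K=[0.7206; 0.0993; 0.1809]  nu=[1.5466]  x^+=[3.7929, -0.2878, -1.1512]  P^+=[0.3305 0.1231 -0.0306; 0.1231 0.4790 0.0883; -0.0306 0.0883 0.4775]
step 2: x^-=[3.7927, 0.5322, -0.3246]  P^-=[0.5947 0.1653 0.0008; 0.1653 0.7024 0.2194; 0.0008 0.2194 0.6275]  S=[0.9837]  K=[0.5678; 0.0689; 0.1176]  nu=[-4.2012]  x^+=[1.4073, 0.2428, -0.8187]  P^+=[0.2776 0.1268 -0.0649; 0.1268 0.6977 0.2114; -0.0649 0.2114 0.6139]
step 3: x^-=[1.4711, 0.5824, -0.3646]  P^-=[0.5665 0.1274 -0.0636; 0.1274 0.9589 0.3732; -0.0636 0.3732 0.7627]  S=[0.9426]  K=[0.5537; 0.0143; 0.0558]  nu=[-2.0382]  x^+=[0.3426, 0.5533, -0.4783]  P^+=[0.2775 0.1199 -0.0927; 0.1199 0.9587 0.3724; -0.0927 0.3724 0.7598]
step 4: x^-=[0.3964, 0.6832, -0.2089]  P^-=[0.5841 0.0803 -0.1206; 0.0803 1.2623 0.5715; -0.1206 0.5715 0.9228]  S=[0.9541]  K=[0.5608; -0.0512; -0.0067]  nu=[-1.6717]  x^+=[-0.5411, 0.7687, -0.1976]  P^+=[0.2840 0.1077 -0.1170; 0.1077 1.2599 0.5712; -0.1170 0.5712 0.9227]
step 5: x^-=[-0.4942, 0.7209, -0.0903]  P^-=[0.6077 0.0198 -0.1804; 0.0198 1.6104 0.8125; -0.1804 0.8125 1.1107]  S=[0.9752]  K=[0.5705; -0.1264; -0.0722]  nu=[1.2663]  x^+=[0.2283, 0.5608, -0.1817]  P^+=[0.2902 0.0901 -0.1403; 0.0901 1.5948 0.8036; -0.1403 0.8036 1.1056]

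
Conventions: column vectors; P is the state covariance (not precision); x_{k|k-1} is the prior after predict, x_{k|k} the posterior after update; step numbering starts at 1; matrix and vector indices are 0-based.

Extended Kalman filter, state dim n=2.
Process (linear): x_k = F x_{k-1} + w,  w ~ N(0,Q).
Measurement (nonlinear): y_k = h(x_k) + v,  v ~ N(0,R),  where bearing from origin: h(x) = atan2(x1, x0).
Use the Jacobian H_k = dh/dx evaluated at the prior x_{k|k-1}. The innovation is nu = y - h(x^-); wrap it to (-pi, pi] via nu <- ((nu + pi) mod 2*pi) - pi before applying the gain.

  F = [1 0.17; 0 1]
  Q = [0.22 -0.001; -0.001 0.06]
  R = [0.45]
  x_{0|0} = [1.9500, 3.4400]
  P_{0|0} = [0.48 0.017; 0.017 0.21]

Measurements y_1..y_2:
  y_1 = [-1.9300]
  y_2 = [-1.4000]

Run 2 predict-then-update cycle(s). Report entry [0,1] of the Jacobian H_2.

H_jac[0,1] = 0.1507

step 1: x^-=[2.5348, 3.4400]  P^-=[0.7118 0.0517; 0.0517 0.2700]  H_jac=[-0.1884 0.1388]  S=[0.4778]  K=[-0.2657; 0.0581]  nu=[-2.8658]  x^+=[3.2962, 3.2736]  P^+=[0.6781 0.0591; 0.0591 0.2684]
step 2: x^-=[3.8527, 3.2736]  P^-=[0.9260 0.1037; 0.1037 0.3284]  H_jac=[-0.1281 0.1507]  S=[0.4686]  K=[-0.2197; 0.0773]  nu=[-2.1043]  x^+=[4.3150, 3.1110]  P^+=[0.9033 0.1117; 0.1117 0.3256]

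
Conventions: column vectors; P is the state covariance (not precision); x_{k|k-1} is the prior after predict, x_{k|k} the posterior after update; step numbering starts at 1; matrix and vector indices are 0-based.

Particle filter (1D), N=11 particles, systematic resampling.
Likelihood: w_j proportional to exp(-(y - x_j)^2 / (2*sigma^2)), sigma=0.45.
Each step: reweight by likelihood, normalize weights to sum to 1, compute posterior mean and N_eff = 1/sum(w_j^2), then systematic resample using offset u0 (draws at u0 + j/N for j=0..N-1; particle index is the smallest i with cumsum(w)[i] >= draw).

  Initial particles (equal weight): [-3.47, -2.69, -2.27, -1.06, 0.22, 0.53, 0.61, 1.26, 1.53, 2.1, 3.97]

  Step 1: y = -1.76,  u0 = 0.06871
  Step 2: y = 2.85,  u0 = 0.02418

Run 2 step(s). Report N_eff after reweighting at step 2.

step 1: w=[0.0008, 0.1253, 0.5577, 0.3161, 0.0001, 0.0000, 0.0000, 0.0000, 0.0000, 0.0000, 0.0000]  mean=-1.9408  Neff=2.3435  idx=[1, 2, 2, 2, 2, 2, 2, 3, 3, 3, 3]
step 2: w=[0.0000, 0.0000, 0.0000, 0.0000, 0.0000, 0.0000, 0.0000, 0.2500, 0.2500, 0.2500, 0.2500]  mean=-1.0600  Neff=4.0000  idx=[7, 7, 7, 8, 8, 8, 9, 9, 10, 10, 10]

N_eff = 4.0000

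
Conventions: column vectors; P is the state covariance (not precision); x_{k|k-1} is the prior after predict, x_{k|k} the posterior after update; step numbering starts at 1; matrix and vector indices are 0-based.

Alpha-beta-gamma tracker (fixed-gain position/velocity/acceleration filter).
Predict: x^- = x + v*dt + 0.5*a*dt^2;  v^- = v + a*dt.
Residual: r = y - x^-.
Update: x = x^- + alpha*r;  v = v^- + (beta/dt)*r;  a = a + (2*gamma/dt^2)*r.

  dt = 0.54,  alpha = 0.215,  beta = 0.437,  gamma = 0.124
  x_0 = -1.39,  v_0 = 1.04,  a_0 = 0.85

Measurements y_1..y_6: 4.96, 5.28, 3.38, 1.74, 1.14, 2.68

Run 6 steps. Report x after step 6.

x_post = -1.6389

step 1: x_pred=-0.7045  r=5.6645  x^+=0.5134  v^+=6.0830  a^+=5.6675
step 2: x_pred=4.6245  r=0.6555  x^+=4.7655  v^+=9.6739  a^+=6.2250
step 3: x_pred=10.8970  r=-7.5170  x^+=9.2808  v^+=6.9522  a^+=-0.1681
step 4: x_pred=13.0105  r=-11.2705  x^+=10.5874  v^+=-2.2593  a^+=-9.7534
step 5: x_pred=7.9453  r=-6.8053  x^+=6.4821  v^+=-13.0334  a^+=-15.5412
step 6: x_pred=-2.8218  r=5.5018  x^+=-1.6389  v^+=-16.9733  a^+=-10.8620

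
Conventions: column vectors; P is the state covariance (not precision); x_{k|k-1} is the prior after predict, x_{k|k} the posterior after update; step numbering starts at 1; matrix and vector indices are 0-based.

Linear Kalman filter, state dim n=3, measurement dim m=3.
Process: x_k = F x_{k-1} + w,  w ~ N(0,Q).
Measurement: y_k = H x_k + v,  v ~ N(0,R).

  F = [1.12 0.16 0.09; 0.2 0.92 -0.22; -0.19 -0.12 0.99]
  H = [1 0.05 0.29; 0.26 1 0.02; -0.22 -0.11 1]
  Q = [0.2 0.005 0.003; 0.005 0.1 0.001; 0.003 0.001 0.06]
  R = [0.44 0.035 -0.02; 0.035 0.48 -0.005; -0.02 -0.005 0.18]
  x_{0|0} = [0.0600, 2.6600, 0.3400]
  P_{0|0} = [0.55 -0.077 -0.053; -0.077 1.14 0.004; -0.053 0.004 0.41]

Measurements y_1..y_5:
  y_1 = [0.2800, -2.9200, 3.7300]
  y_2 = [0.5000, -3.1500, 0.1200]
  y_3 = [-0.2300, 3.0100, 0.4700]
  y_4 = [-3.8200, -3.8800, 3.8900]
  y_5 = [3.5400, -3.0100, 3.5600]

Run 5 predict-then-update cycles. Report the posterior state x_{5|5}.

step 1: x^-=[0.5234, 2.3844, 0.0060]  P^-=[0.8843 0.2184 -0.1440; 0.2184 1.0814 -0.2287; -0.1440 -0.2287 0.5136]  S=[1.3019 0.4629 -0.2369; 0.4629 1.7243 -0.4836; -0.2369 -0.4836 0.8737]  K=[0.6018 0.0309 -0.2346; -0.0942 0.6493 -0.1191; 0.1158 0.0147 0.6924]  nu=[-0.3644, -5.4406, 4.1014]  x^+=[-0.8266, -1.6024, 2.7237]  P^+=[0.2718 -0.0336 0.0017; -0.0336 0.3176 0.0048; 0.0017 0.0048 0.1231]
step 2: x^-=[-0.9370, -2.2388, 3.0458]  P^-=[0.5385 0.0743 -0.0419; 0.0743 0.3712 -0.0597; -0.0419 -0.0597 0.1918]  S=[0.9769 0.2486 -0.1342; 0.2486 0.9235 -0.1615; -0.1342 -0.1615 0.4375]  K=[0.4984 0.0603 -0.2101; -0.0450 0.4111 -0.1291; 0.0810 -0.0072 0.4966]  nu=[0.6657, -0.7285, -3.3782]  x^+=[0.0607, -2.1320, 1.4273]  P^+=[0.2260 -0.0114 0.0004; -0.0114 0.1995 -0.0050; 0.0004 -0.0050 0.0873]
step 3: x^-=[-0.1447, -2.2633, 1.6573]  P^-=[0.4852 0.0709 -0.0396; 0.0709 0.2799 -0.0509; -0.0396 -0.0509 0.1572]  S=[0.9218 0.2293 -0.1293; 0.2293 0.8272 -0.1390; -0.1293 -0.1390 0.3961]  K=[0.4705 0.0715 -0.2105; -0.0285 0.3448 -0.1340; 0.0705 -0.0140 0.4510]  nu=[-0.4528, 5.2778, -1.4681]  x^+=[0.3286, -0.2338, 0.8895]  P^+=[0.2142 -0.0038 -0.0010; -0.0038 0.1663 -0.0078; -0.0010 -0.0078 0.0788]
step 4: x^-=[0.4107, -0.3451, 0.8462]  P^-=[0.4718 0.0717 -0.0403; 0.0717 0.2550 -0.0495; -0.0403 -0.0495 0.1494]  S=[0.9073 0.2256 -0.1292; 0.2256 0.8018 -0.1345; -0.1292 -0.1345 0.3874]  K=[0.4620 0.0758 -0.2120; -0.0226 0.3236 -0.1360; 0.0672 -0.0162 0.4393]  nu=[-4.4588, -3.6586, 3.0961]  x^+=[-2.5829, -1.8491, 1.9663]  P^+=[0.2107 -0.0011 -0.0016; -0.0011 0.1557 -0.0088; -0.0016 -0.0088 0.0765]
step 5: x^-=[-3.0117, -2.6504, 2.6593]  P^-=[0.4679 0.0723 -0.0408; 0.0723 0.2472 -0.0492; -0.0408 -0.0492 0.1474]  S=[0.9031 0.2249 -0.1294; 0.2249 0.7941 -0.1335; -0.1294 -0.1335 0.3854]  K=[0.4593 0.0774 -0.2126; -0.0205 0.3165 -0.1368; 0.0662 -0.0170 0.4363]  nu=[5.9131, 0.3702, -0.0534]  x^+=[-0.2559, -2.6469, 3.0210]  P^+=[0.2096 -0.0002 -0.0018; -0.0002 0.1521 -0.0091; -0.0018 -0.0091 0.0759]

x_post = [-0.2559, -2.6469, 3.0210]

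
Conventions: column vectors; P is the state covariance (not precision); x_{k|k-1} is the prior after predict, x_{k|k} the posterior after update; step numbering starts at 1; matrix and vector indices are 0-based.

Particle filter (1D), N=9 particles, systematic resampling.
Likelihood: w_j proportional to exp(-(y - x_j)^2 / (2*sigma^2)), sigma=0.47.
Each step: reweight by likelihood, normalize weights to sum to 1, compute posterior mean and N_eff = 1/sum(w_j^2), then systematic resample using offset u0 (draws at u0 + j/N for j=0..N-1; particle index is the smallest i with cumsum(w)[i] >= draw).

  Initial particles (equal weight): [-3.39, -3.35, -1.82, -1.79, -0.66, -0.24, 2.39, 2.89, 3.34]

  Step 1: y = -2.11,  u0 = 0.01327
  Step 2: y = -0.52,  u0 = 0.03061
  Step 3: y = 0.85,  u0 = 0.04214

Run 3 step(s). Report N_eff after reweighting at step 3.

N_eff = 8.7361

step 1: w=[0.0146, 0.0183, 0.4909, 0.4710, 0.0051, 0.0002, 0.0000, 0.0000, 0.0000]  mean=-1.8505  Neff=2.1582  idx=[0, 2, 2, 2, 2, 3, 3, 3, 3]
step 2: w=[0.0000, 0.1141, 0.1141, 0.1141, 0.1141, 0.1359, 0.1359, 0.1359, 0.1359]  mean=-1.8037  Neff=7.9399  idx=[1, 2, 3, 4, 5, 5, 6, 7, 8]
step 3: w=[0.0895, 0.0895, 0.0895, 0.0895, 0.1284, 0.1284, 0.1284, 0.1284, 0.1284]  mean=-1.8007  Neff=8.7361  idx=[0, 1, 2, 4, 5, 5, 6, 7, 8]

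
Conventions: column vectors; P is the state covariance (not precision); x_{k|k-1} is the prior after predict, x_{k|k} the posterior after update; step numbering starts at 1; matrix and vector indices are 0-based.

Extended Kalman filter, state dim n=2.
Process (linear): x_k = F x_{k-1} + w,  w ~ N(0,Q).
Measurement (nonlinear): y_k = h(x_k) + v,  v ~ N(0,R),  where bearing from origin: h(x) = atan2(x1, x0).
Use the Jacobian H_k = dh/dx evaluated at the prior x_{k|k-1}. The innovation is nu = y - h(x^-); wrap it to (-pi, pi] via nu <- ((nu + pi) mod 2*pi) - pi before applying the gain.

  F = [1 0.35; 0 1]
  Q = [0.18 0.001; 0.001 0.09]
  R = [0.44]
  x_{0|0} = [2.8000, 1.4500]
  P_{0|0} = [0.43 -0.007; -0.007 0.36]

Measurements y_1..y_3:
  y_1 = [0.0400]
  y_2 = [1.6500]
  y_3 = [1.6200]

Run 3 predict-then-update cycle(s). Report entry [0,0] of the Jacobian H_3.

step 1: x^-=[3.3075, 1.4500]  P^-=[0.6492 0.1200; 0.1200 0.4500]  H_jac=[-0.1112 0.2536]  S=[0.4702]  K=[-0.0888; 0.2143]  nu=[-0.3732]  x^+=[3.3406, 1.3700]  P^+=[0.6455 0.1289; 0.1289 0.4284]
step 2: x^-=[3.8201, 1.3700]  P^-=[0.9682 0.2799; 0.2799 0.5184]  H_jac=[-0.0832 0.2319]  S=[0.4638]  K=[-0.0337; 0.2091]  nu=[1.3057]  x^+=[3.7762, 1.6430]  P^+=[0.9677 0.2832; 0.2832 0.4981]
step 3: x^-=[4.3512, 1.6430]  P^-=[1.4069 0.4585; 0.4585 0.5881]  H_jac=[-0.0759 0.2011]  S=[0.4579]  K=[-0.0320; 0.1823]  nu=[1.2590]  x^+=[4.3110, 1.8725]  P^+=[1.4065 0.4612; 0.4612 0.5729]

H_jac[0,0] = -0.0759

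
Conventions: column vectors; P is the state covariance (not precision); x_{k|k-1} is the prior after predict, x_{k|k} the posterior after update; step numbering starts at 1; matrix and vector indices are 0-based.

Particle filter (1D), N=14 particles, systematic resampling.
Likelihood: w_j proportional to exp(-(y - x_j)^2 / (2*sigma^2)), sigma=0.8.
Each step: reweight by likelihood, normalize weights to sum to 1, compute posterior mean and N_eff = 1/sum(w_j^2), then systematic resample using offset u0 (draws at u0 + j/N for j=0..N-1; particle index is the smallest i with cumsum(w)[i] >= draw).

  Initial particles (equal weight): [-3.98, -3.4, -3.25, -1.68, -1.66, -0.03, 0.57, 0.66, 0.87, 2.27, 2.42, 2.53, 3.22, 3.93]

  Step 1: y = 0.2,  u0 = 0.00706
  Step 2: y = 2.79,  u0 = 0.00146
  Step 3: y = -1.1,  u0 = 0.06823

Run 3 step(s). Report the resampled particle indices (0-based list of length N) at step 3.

step 1: w=[0.0000, 0.0000, 0.0000, 0.0175, 0.0186, 0.2657, 0.2488, 0.2347, 0.1950, 0.0097, 0.0059, 0.0040, 0.0002, 0.0000]  mean=0.4452  Neff=4.4181  idx=[3, 5, 5, 5, 5, 6, 6, 6, 7, 7, 7, 8, 8, 8]
step 2: w=[0.0000, 0.0061, 0.0061, 0.0061, 0.0061, 0.0651, 0.0651, 0.0651, 0.0884, 0.0884, 0.0884, 0.1717, 0.1717, 0.1717]  mean=0.7337  Neff=8.0164  idx=[1, 5, 6, 7, 8, 9, 10, 11, 11, 11, 12, 12, 13, 13]
step 3: w=[0.3022, 0.0837, 0.0837, 0.0837, 0.0657, 0.0657, 0.0657, 0.0356, 0.0356, 0.0356, 0.0356, 0.0356, 0.0356, 0.0356]  mean=0.4813  Neff=7.4510  idx=[0, 0, 0, 0, 1, 2, 3, 4, 5, 6, 7, 9, 11, 13]

resampled_idx = [0, 0, 0, 0, 1, 2, 3, 4, 5, 6, 7, 9, 11, 13]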